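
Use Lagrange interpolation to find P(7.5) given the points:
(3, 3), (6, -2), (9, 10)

Lagrange interpolation formula:
P(x) = Σ yᵢ × Lᵢ(x)
where Lᵢ(x) = Π_{j≠i} (x - xⱼ)/(xᵢ - xⱼ)

L_0(7.5) = (7.5 - 6)/(3 - 6) × (7.5 - 9)/(3 - 9) = -0.125000
L_1(7.5) = (7.5 - 3)/(6 - 3) × (7.5 - 9)/(6 - 9) = 0.750000
L_2(7.5) = (7.5 - 3)/(9 - 3) × (7.5 - 6)/(9 - 6) = 0.375000

P(7.5) = 3×L_0(7.5) + (-2)×L_1(7.5) + 10×L_2(7.5)
P(7.5) = 1.875000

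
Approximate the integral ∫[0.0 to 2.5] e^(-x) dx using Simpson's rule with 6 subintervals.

f(x) = e^(-x)
a = 0.0, b = 2.5, n = 6
h = (b - a)/n = 0.416667

Simpson's rule: (h/3)[f(x₀) + 4f(x₁) + 2f(x₂) + ... + f(xₙ)]

x_0 = 0.0000, f(x_0) = 1.000000, coefficient = 1
x_1 = 0.4167, f(x_1) = 0.659241, coefficient = 4
x_2 = 0.8333, f(x_2) = 0.434598, coefficient = 2
x_3 = 1.2500, f(x_3) = 0.286505, coefficient = 4
x_4 = 1.6667, f(x_4) = 0.188876, coefficient = 2
x_5 = 2.0833, f(x_5) = 0.124514, coefficient = 4
x_6 = 2.5000, f(x_6) = 0.082085, coefficient = 1

I ≈ (0.416667/3) × 6.610072 = 0.918066
Exact value: 0.917915
Error: 0.000151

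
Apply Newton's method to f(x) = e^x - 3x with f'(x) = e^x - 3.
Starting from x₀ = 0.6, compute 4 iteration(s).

f(x) = e^x - 3x
f'(x) = e^x - 3
x₀ = 0.6

Newton-Raphson formula: x_{n+1} = x_n - f(x_n)/f'(x_n)

Iteration 1:
  f(0.600000) = 0.022119
  f'(0.600000) = -1.177881
  x_1 = 0.600000 - 0.022119/(-1.177881) = 0.618778
Iteration 2:
  f(0.618778) = 0.000323
  f'(0.618778) = -1.143341
  x_2 = 0.618778 - 0.000323/(-1.143341) = 0.619061
Iteration 3:
  f(0.619061) = 0.000000
  f'(0.619061) = -1.142816
  x_3 = 0.619061 - 0.000000/(-1.142816) = 0.619061
Iteration 4:
  f(0.619061) = 0.000000
  f'(0.619061) = -1.142816
  x_4 = 0.619061 - 0.000000/(-1.142816) = 0.619061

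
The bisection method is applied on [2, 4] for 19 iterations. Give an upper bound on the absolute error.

Bisection error bound: |error| ≤ (b-a)/2^n
|error| ≤ (4 - 2)/2^19 = 2/2^19
|error| ≤ 0.0000038147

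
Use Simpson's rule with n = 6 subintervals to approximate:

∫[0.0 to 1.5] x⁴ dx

f(x) = x⁴
a = 0.0, b = 1.5, n = 6
h = (b - a)/n = 0.250000

Simpson's rule: (h/3)[f(x₀) + 4f(x₁) + 2f(x₂) + ... + f(xₙ)]

x_0 = 0.0000, f(x_0) = 0.000000, coefficient = 1
x_1 = 0.2500, f(x_1) = 0.003906, coefficient = 4
x_2 = 0.5000, f(x_2) = 0.062500, coefficient = 2
x_3 = 0.7500, f(x_3) = 0.316406, coefficient = 4
x_4 = 1.0000, f(x_4) = 1.000000, coefficient = 2
x_5 = 1.2500, f(x_5) = 2.441406, coefficient = 4
x_6 = 1.5000, f(x_6) = 5.062500, coefficient = 1

I ≈ (0.250000/3) × 18.234375 = 1.519531
Exact value: 1.518750
Error: 0.000781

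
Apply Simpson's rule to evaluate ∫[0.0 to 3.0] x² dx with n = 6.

f(x) = x²
a = 0.0, b = 3.0, n = 6
h = (b - a)/n = 0.500000

Simpson's rule: (h/3)[f(x₀) + 4f(x₁) + 2f(x₂) + ... + f(xₙ)]

x_0 = 0.0000, f(x_0) = 0.000000, coefficient = 1
x_1 = 0.5000, f(x_1) = 0.250000, coefficient = 4
x_2 = 1.0000, f(x_2) = 1.000000, coefficient = 2
x_3 = 1.5000, f(x_3) = 2.250000, coefficient = 4
x_4 = 2.0000, f(x_4) = 4.000000, coefficient = 2
x_5 = 2.5000, f(x_5) = 6.250000, coefficient = 4
x_6 = 3.0000, f(x_6) = 9.000000, coefficient = 1

I ≈ (0.500000/3) × 54.000000 = 9.000000
Exact value: 9.000000
Error: 0.000000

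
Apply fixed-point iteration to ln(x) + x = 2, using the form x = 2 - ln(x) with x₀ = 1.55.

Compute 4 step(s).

Equation: ln(x) + x = 2
Fixed-point form: x = 2 - ln(x)
x₀ = 1.55

x_1 = g(1.550000) = 1.561745
x_2 = g(1.561745) = 1.554196
x_3 = g(1.554196) = 1.559042
x_4 = g(1.559042) = 1.555929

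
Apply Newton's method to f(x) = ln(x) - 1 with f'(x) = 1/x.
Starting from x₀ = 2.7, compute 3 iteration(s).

f(x) = ln(x) - 1
f'(x) = 1/x
x₀ = 2.7

Newton-Raphson formula: x_{n+1} = x_n - f(x_n)/f'(x_n)

Iteration 1:
  f(2.700000) = -0.006748
  f'(2.700000) = 0.370370
  x_1 = 2.700000 - (-0.006748)/0.370370 = 2.718220
Iteration 2:
  f(2.718220) = -0.000023
  f'(2.718220) = 0.367888
  x_2 = 2.718220 - (-0.000023)/0.367888 = 2.718282
Iteration 3:
  f(2.718282) = 0.000000
  f'(2.718282) = 0.367879
  x_3 = 2.718282 - 0.000000/0.367879 = 2.718282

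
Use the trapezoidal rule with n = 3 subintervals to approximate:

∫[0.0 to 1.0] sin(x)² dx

f(x) = sin(x)²
a = 0.0, b = 1.0, n = 3
h = (b - a)/n = 0.333333

Trapezoidal rule: (h/2)[f(x₀) + 2f(x₁) + 2f(x₂) + ... + f(xₙ)]

x_0 = 0.0000, f(x_0) = 0.000000, coefficient = 1
x_1 = 0.3333, f(x_1) = 0.107056, coefficient = 2
x_2 = 0.6667, f(x_2) = 0.382381, coefficient = 2
x_3 = 1.0000, f(x_3) = 0.708073, coefficient = 1

I ≈ (0.333333/2) × 1.686949 = 0.281158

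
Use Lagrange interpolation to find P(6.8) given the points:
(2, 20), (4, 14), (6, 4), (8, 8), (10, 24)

Lagrange interpolation formula:
P(x) = Σ yᵢ × Lᵢ(x)
where Lᵢ(x) = Π_{j≠i} (x - xⱼ)/(xᵢ - xⱼ)

L_0(6.8) = (6.8 - 4)/(2 - 4) × (6.8 - 6)/(2 - 6) × (6.8 - 8)/(2 - 8) × (6.8 - 10)/(2 - 10) = 0.022400
L_1(6.8) = (6.8 - 2)/(4 - 2) × (6.8 - 6)/(4 - 6) × (6.8 - 8)/(4 - 8) × (6.8 - 10)/(4 - 10) = -0.153600
L_2(6.8) = (6.8 - 2)/(6 - 2) × (6.8 - 4)/(6 - 4) × (6.8 - 8)/(6 - 8) × (6.8 - 10)/(6 - 10) = 0.806400
L_3(6.8) = (6.8 - 2)/(8 - 2) × (6.8 - 4)/(8 - 4) × (6.8 - 6)/(8 - 6) × (6.8 - 10)/(8 - 10) = 0.358400
L_4(6.8) = (6.8 - 2)/(10 - 2) × (6.8 - 4)/(10 - 4) × (6.8 - 6)/(10 - 6) × (6.8 - 8)/(10 - 8) = -0.033600

P(6.8) = 20×L_0(6.8) + 14×L_1(6.8) + 4×L_2(6.8) + 8×L_3(6.8) + 24×L_4(6.8)
P(6.8) = 3.584000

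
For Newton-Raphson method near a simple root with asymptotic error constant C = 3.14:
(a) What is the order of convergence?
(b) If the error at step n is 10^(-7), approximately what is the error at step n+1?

(a) Newton-Raphson has quadratic (order 2) convergence near simple roots.
    This means |e_{n+1}| ≈ C|e_n|².

(b) With |e_n| = 10^(-7) and C = 3.14:
    |e_{n+1}| ≈ 3.14 × (10^(-7))² = 3.14 × 10^(-14)

(a) 2 (quadratic); (b) |e_{n+1}| ≈ 3.140e-14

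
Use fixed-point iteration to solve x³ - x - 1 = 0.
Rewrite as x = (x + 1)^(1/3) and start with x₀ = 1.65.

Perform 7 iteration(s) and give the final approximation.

Equation: x³ - x - 1 = 0
Fixed-point form: x = (x + 1)^(1/3)
x₀ = 1.65

x_1 = g(1.650000) = 1.383828
x_2 = g(1.383828) = 1.335852
x_3 = g(1.335852) = 1.326829
x_4 = g(1.326829) = 1.325119
x_5 = g(1.325119) = 1.324794
x_6 = g(1.324794) = 1.324732
x_7 = g(1.324732) = 1.324721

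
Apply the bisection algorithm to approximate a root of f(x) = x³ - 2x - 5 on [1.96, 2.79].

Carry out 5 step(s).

f(x) = x³ - 2x - 5
Initial interval: [1.96, 2.79]

Iteration 1:
  c_1 = (1.960000 + 2.790000)/2 = 2.375000
  f(c_1) = f(2.375000) = 3.646484
  f(a) × f(c) < 0, new interval: [1.960000, 2.375000]
Iteration 2:
  c_2 = (1.960000 + 2.375000)/2 = 2.167500
  f(c_2) = f(2.167500) = 0.848037
  f(a) × f(c) < 0, new interval: [1.960000, 2.167500]
Iteration 3:
  c_3 = (1.960000 + 2.167500)/2 = 2.063750
  f(c_3) = f(2.063750) = -0.337857
  f(a) × f(c) ≥ 0, new interval: [2.063750, 2.167500]
Iteration 4:
  c_4 = (2.063750 + 2.167500)/2 = 2.115625
  f(c_4) = f(2.115625) = 0.238011
  f(a) × f(c) < 0, new interval: [2.063750, 2.115625]
Iteration 5:
  c_5 = (2.063750 + 2.115625)/2 = 2.089687
  f(c_5) = f(2.089687) = -0.054140
  f(a) × f(c) ≥ 0, new interval: [2.089687, 2.115625]

After 5 iteration(s), the approximation is c_5 = 2.089687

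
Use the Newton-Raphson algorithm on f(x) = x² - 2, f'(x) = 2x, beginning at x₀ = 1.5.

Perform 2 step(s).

f(x) = x² - 2
f'(x) = 2x
x₀ = 1.5

Newton-Raphson formula: x_{n+1} = x_n - f(x_n)/f'(x_n)

Iteration 1:
  f(1.500000) = 0.250000
  f'(1.500000) = 3.000000
  x_1 = 1.500000 - 0.250000/3.000000 = 1.416667
Iteration 2:
  f(1.416667) = 0.006944
  f'(1.416667) = 2.833333
  x_2 = 1.416667 - 0.006944/2.833333 = 1.414216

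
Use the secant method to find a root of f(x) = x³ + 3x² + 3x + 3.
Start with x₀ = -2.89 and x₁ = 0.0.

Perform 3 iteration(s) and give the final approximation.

f(x) = x³ + 3x² + 3x + 3
x₀ = -2.89, x₁ = 0.0

Secant formula: x_{n+1} = x_n - f(x_n)(x_n - x_{n-1})/(f(x_n) - f(x_{n-1}))

Iteration 1:
  f(-2.890000) = -4.751269
  f(0.000000) = 3.000000
  x_2 = 0.000000 - 3.000000×(0.000000 - (-2.890000))/(3.000000 - (-4.751269))
       = -1.118527
Iteration 2:
  f(0.000000) = 3.000000
  f(-1.118527) = 1.998335
  x_3 = -1.118527 - 1.998335×(-1.118527 - 0.000000)/(1.998335 - 3.000000)
       = -3.350001
Iteration 3:
  f(-1.118527) = 1.998335
  f(-3.350001) = -10.977898
  x_4 = -3.350001 - (-10.977898)×(-3.350001 - (-1.118527))/(-10.977898 - 1.998335)
       = -1.462173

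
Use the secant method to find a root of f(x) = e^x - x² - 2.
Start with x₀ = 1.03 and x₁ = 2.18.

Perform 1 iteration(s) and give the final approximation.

f(x) = e^x - x² - 2
x₀ = 1.03, x₁ = 2.18

Secant formula: x_{n+1} = x_n - f(x_n)(x_n - x_{n-1})/(f(x_n) - f(x_{n-1}))

Iteration 1:
  f(1.030000) = -0.259834
  f(2.180000) = 2.093906
  x_2 = 2.180000 - 2.093906×(2.180000 - 1.030000)/(2.093906 - (-0.259834))
       = 1.156951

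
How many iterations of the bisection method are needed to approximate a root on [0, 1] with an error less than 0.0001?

We need (b-a)/2^n ≤ 0.0001
(1 - 0)/2^n ≤ 0.0001
1/2^n ≤ 0.0001
2^n ≥ 10000
n ≥ log₂(10000) = 13.29
n ≥ 14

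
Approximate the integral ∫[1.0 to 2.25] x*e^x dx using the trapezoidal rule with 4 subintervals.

f(x) = x*e^x
a = 1.0, b = 2.25, n = 4
h = (b - a)/n = 0.312500

Trapezoidal rule: (h/2)[f(x₀) + 2f(x₁) + 2f(x₂) + ... + f(xₙ)]

x_0 = 1.0000, f(x_0) = 2.718282, coefficient = 1
x_1 = 1.3125, f(x_1) = 4.876529, coefficient = 2
x_2 = 1.6250, f(x_2) = 8.252431, coefficient = 2
x_3 = 1.9375, f(x_3) = 13.448916, coefficient = 2
x_4 = 2.2500, f(x_4) = 21.347406, coefficient = 1

I ≈ (0.312500/2) × 77.221439 = 12.065850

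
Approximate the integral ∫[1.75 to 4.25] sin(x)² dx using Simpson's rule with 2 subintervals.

f(x) = sin(x)²
a = 1.75, b = 4.25, n = 2
h = (b - a)/n = 1.250000

Simpson's rule: (h/3)[f(x₀) + 4f(x₁) + 2f(x₂) + ... + f(xₙ)]

x_0 = 1.7500, f(x_0) = 0.968228, coefficient = 1
x_1 = 3.0000, f(x_1) = 0.019915, coefficient = 4
x_2 = 4.2500, f(x_2) = 0.801006, coefficient = 1

I ≈ (1.250000/3) × 1.848894 = 0.770372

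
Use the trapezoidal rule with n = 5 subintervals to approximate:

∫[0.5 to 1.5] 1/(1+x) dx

f(x) = 1/(1+x)
a = 0.5, b = 1.5, n = 5
h = (b - a)/n = 0.200000

Trapezoidal rule: (h/2)[f(x₀) + 2f(x₁) + 2f(x₂) + ... + f(xₙ)]

x_0 = 0.5000, f(x_0) = 0.666667, coefficient = 1
x_1 = 0.7000, f(x_1) = 0.588235, coefficient = 2
x_2 = 0.9000, f(x_2) = 0.526316, coefficient = 2
x_3 = 1.1000, f(x_3) = 0.476190, coefficient = 2
x_4 = 1.3000, f(x_4) = 0.434783, coefficient = 2
x_5 = 1.5000, f(x_5) = 0.400000, coefficient = 1

I ≈ (0.200000/2) × 5.117715 = 0.511772
Exact value: 0.510826
Error: 0.000946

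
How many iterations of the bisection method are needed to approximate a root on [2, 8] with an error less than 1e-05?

We need (b-a)/2^n ≤ 1e-05
(8 - 2)/2^n ≤ 1e-05
6/2^n ≤ 1e-05
2^n ≥ 600000
n ≥ log₂(600000) = 19.19
n ≥ 20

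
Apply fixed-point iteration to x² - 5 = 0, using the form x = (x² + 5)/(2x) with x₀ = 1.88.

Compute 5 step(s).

Equation: x² - 5 = 0
Fixed-point form: x = (x² + 5)/(2x)
x₀ = 1.88

x_1 = g(1.880000) = 2.269787
x_2 = g(2.269787) = 2.236318
x_3 = g(2.236318) = 2.236068
x_4 = g(2.236068) = 2.236068
x_5 = g(2.236068) = 2.236068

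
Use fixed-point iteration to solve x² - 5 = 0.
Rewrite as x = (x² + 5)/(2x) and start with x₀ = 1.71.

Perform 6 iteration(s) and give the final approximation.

Equation: x² - 5 = 0
Fixed-point form: x = (x² + 5)/(2x)
x₀ = 1.71

x_1 = g(1.710000) = 2.316988
x_2 = g(2.316988) = 2.237481
x_3 = g(2.237481) = 2.236068
x_4 = g(2.236068) = 2.236068
x_5 = g(2.236068) = 2.236068
x_6 = g(2.236068) = 2.236068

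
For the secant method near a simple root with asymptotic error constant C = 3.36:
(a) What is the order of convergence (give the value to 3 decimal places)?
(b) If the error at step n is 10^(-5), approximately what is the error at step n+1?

(a) Secant method has superlinear convergence with order φ = (1+√5)/2 ≈ 1.618.
    This means |e_{n+1}| ≈ C|e_n|^1.618.

(b) With |e_n| = 10^(-5) and C = 3.36:
    |e_{n+1}| ≈ 3.36 × (10^(-5))^1.618 = 3.36 × 10^(-8.09)

(a) ≈ 1.618 (golden ratio); (b) |e_{n+1}| ≈ 2.730e-08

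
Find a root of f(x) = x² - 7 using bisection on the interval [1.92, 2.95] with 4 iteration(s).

f(x) = x² - 7
Initial interval: [1.92, 2.95]

Iteration 1:
  c_1 = (1.920000 + 2.950000)/2 = 2.435000
  f(c_1) = f(2.435000) = -1.070775
  f(a) × f(c) ≥ 0, new interval: [2.435000, 2.950000]
Iteration 2:
  c_2 = (2.435000 + 2.950000)/2 = 2.692500
  f(c_2) = f(2.692500) = 0.249556
  f(a) × f(c) < 0, new interval: [2.435000, 2.692500]
Iteration 3:
  c_3 = (2.435000 + 2.692500)/2 = 2.563750
  f(c_3) = f(2.563750) = -0.427186
  f(a) × f(c) ≥ 0, new interval: [2.563750, 2.692500]
Iteration 4:
  c_4 = (2.563750 + 2.692500)/2 = 2.628125
  f(c_4) = f(2.628125) = -0.092959
  f(a) × f(c) ≥ 0, new interval: [2.628125, 2.692500]

After 4 iteration(s), the approximation is c_4 = 2.628125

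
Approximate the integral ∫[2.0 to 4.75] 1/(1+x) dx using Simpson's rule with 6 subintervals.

f(x) = 1/(1+x)
a = 2.0, b = 4.75, n = 6
h = (b - a)/n = 0.458333

Simpson's rule: (h/3)[f(x₀) + 4f(x₁) + 2f(x₂) + ... + f(xₙ)]

x_0 = 2.0000, f(x_0) = 0.333333, coefficient = 1
x_1 = 2.4583, f(x_1) = 0.289157, coefficient = 4
x_2 = 2.9167, f(x_2) = 0.255319, coefficient = 2
x_3 = 3.3750, f(x_3) = 0.228571, coefficient = 4
x_4 = 3.8333, f(x_4) = 0.206897, coefficient = 2
x_5 = 4.2917, f(x_5) = 0.188976, coefficient = 4
x_6 = 4.7500, f(x_6) = 0.173913, coefficient = 1

I ≈ (0.458333/3) × 4.258496 = 0.650603
Exact value: 0.650588
Error: 0.000016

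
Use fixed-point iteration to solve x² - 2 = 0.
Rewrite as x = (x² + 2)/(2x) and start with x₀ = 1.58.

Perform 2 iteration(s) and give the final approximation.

Equation: x² - 2 = 0
Fixed-point form: x = (x² + 2)/(2x)
x₀ = 1.58

x_1 = g(1.580000) = 1.422911
x_2 = g(1.422911) = 1.414240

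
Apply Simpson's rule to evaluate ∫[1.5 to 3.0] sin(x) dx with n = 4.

f(x) = sin(x)
a = 1.5, b = 3.0, n = 4
h = (b - a)/n = 0.375000

Simpson's rule: (h/3)[f(x₀) + 4f(x₁) + 2f(x₂) + ... + f(xₙ)]

x_0 = 1.5000, f(x_0) = 0.997495, coefficient = 1
x_1 = 1.8750, f(x_1) = 0.954086, coefficient = 4
x_2 = 2.2500, f(x_2) = 0.778073, coefficient = 2
x_3 = 2.6250, f(x_3) = 0.493920, coefficient = 4
x_4 = 3.0000, f(x_4) = 0.141120, coefficient = 1

I ≈ (0.375000/3) × 8.486786 = 1.060848
Exact value: 1.060730
Error: 0.000119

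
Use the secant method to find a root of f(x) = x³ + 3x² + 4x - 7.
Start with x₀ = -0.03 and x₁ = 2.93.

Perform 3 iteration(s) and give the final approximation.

f(x) = x³ + 3x² + 4x - 7
x₀ = -0.03, x₁ = 2.93

Secant formula: x_{n+1} = x_n - f(x_n)(x_n - x_{n-1})/(f(x_n) - f(x_{n-1}))

Iteration 1:
  f(-0.030000) = -7.117327
  f(2.930000) = 55.628457
  x_2 = 2.930000 - 55.628457×(2.930000 - (-0.030000))/(55.628457 - (-7.117327))
       = 0.305756
Iteration 2:
  f(2.930000) = 55.628457
  f(0.305756) = -5.467930
  x_3 = 0.305756 - (-5.467930)×(0.305756 - 2.930000)/(-5.467930 - 55.628457)
       = 0.540618
Iteration 3:
  f(0.305756) = -5.467930
  f(0.540618) = -3.802722
  x_4 = 0.540618 - (-3.802722)×(0.540618 - 0.305756)/(-3.802722 - (-5.467930))
       = 1.076955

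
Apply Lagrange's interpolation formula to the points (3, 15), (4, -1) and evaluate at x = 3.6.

Lagrange interpolation formula:
P(x) = Σ yᵢ × Lᵢ(x)
where Lᵢ(x) = Π_{j≠i} (x - xⱼ)/(xᵢ - xⱼ)

L_0(3.6) = (3.6 - 4)/(3 - 4) = 0.400000
L_1(3.6) = (3.6 - 3)/(4 - 3) = 0.600000

P(3.6) = 15×L_0(3.6) + (-1)×L_1(3.6)
P(3.6) = 5.400000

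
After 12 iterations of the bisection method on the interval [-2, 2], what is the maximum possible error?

Bisection error bound: |error| ≤ (b-a)/2^n
|error| ≤ (2 - (-2))/2^12 = 4/2^12
|error| ≤ 0.0009765625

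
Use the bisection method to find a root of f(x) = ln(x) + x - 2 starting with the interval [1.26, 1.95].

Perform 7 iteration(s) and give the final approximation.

f(x) = ln(x) + x - 2
Initial interval: [1.26, 1.95]

Iteration 1:
  c_1 = (1.260000 + 1.950000)/2 = 1.605000
  f(c_1) = f(1.605000) = 0.078124
  f(a) × f(c) < 0, new interval: [1.260000, 1.605000]
Iteration 2:
  c_2 = (1.260000 + 1.605000)/2 = 1.432500
  f(c_2) = f(1.432500) = -0.208079
  f(a) × f(c) ≥ 0, new interval: [1.432500, 1.605000]
Iteration 3:
  c_3 = (1.432500 + 1.605000)/2 = 1.518750
  f(c_3) = f(1.518750) = -0.063362
  f(a) × f(c) ≥ 0, new interval: [1.518750, 1.605000]
Iteration 4:
  c_4 = (1.518750 + 1.605000)/2 = 1.561875
  f(c_4) = f(1.561875) = 0.007762
  f(a) × f(c) < 0, new interval: [1.518750, 1.561875]
Iteration 5:
  c_5 = (1.518750 + 1.561875)/2 = 1.540313
  f(c_5) = f(1.540313) = -0.027702
  f(a) × f(c) ≥ 0, new interval: [1.540313, 1.561875]
Iteration 6:
  c_6 = (1.540313 + 1.561875)/2 = 1.551094
  f(c_6) = f(1.551094) = -0.009946
  f(a) × f(c) ≥ 0, new interval: [1.551094, 1.561875]
Iteration 7:
  c_7 = (1.551094 + 1.561875)/2 = 1.556484
  f(c_7) = f(1.556484) = -0.001086
  f(a) × f(c) ≥ 0, new interval: [1.556484, 1.561875]

After 7 iteration(s), the approximation is c_7 = 1.556484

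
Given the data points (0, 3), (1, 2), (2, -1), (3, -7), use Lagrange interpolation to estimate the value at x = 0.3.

Lagrange interpolation formula:
P(x) = Σ yᵢ × Lᵢ(x)
where Lᵢ(x) = Π_{j≠i} (x - xⱼ)/(xᵢ - xⱼ)

L_0(0.3) = (0.3 - 1)/(0 - 1) × (0.3 - 2)/(0 - 2) × (0.3 - 3)/(0 - 3) = 0.535500
L_1(0.3) = (0.3 - 0)/(1 - 0) × (0.3 - 2)/(1 - 2) × (0.3 - 3)/(1 - 3) = 0.688500
L_2(0.3) = (0.3 - 0)/(2 - 0) × (0.3 - 1)/(2 - 1) × (0.3 - 3)/(2 - 3) = -0.283500
L_3(0.3) = (0.3 - 0)/(3 - 0) × (0.3 - 1)/(3 - 1) × (0.3 - 2)/(3 - 2) = 0.059500

P(0.3) = 3×L_0(0.3) + 2×L_1(0.3) + (-1)×L_2(0.3) + (-7)×L_3(0.3)
P(0.3) = 2.850500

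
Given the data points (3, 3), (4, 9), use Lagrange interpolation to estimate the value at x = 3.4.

Lagrange interpolation formula:
P(x) = Σ yᵢ × Lᵢ(x)
where Lᵢ(x) = Π_{j≠i} (x - xⱼ)/(xᵢ - xⱼ)

L_0(3.4) = (3.4 - 4)/(3 - 4) = 0.600000
L_1(3.4) = (3.4 - 3)/(4 - 3) = 0.400000

P(3.4) = 3×L_0(3.4) + 9×L_1(3.4)
P(3.4) = 5.400000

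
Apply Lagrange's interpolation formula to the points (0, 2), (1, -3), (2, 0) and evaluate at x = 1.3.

Lagrange interpolation formula:
P(x) = Σ yᵢ × Lᵢ(x)
where Lᵢ(x) = Π_{j≠i} (x - xⱼ)/(xᵢ - xⱼ)

L_0(1.3) = (1.3 - 1)/(0 - 1) × (1.3 - 2)/(0 - 2) = -0.105000
L_1(1.3) = (1.3 - 0)/(1 - 0) × (1.3 - 2)/(1 - 2) = 0.910000
L_2(1.3) = (1.3 - 0)/(2 - 0) × (1.3 - 1)/(2 - 1) = 0.195000

P(1.3) = 2×L_0(1.3) + (-3)×L_1(1.3) + 0×L_2(1.3)
P(1.3) = -2.940000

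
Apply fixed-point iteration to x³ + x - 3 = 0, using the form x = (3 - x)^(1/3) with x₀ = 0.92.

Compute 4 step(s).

Equation: x³ + x - 3 = 0
Fixed-point form: x = (3 - x)^(1/3)
x₀ = 0.92

x_1 = g(0.920000) = 1.276501
x_2 = g(1.276501) = 1.198957
x_3 = g(1.198957) = 1.216675
x_4 = g(1.216675) = 1.212672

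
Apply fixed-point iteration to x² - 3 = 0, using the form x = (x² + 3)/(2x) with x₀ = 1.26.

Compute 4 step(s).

Equation: x² - 3 = 0
Fixed-point form: x = (x² + 3)/(2x)
x₀ = 1.26

x_1 = g(1.260000) = 1.820476
x_2 = g(1.820476) = 1.734198
x_3 = g(1.734198) = 1.732052
x_4 = g(1.732052) = 1.732051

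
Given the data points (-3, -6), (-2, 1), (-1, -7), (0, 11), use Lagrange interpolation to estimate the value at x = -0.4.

Lagrange interpolation formula:
P(x) = Σ yᵢ × Lᵢ(x)
where Lᵢ(x) = Π_{j≠i} (x - xⱼ)/(xᵢ - xⱼ)

L_0(-0.4) = (-0.4 - (-2))/(-3 - (-2)) × (-0.4 - (-1))/(-3 - (-1)) × (-0.4 - 0)/(-3 - 0) = 0.064000
L_1(-0.4) = (-0.4 - (-3))/(-2 - (-3)) × (-0.4 - (-1))/(-2 - (-1)) × (-0.4 - 0)/(-2 - 0) = -0.312000
L_2(-0.4) = (-0.4 - (-3))/(-1 - (-3)) × (-0.4 - (-2))/(-1 - (-2)) × (-0.4 - 0)/(-1 - 0) = 0.832000
L_3(-0.4) = (-0.4 - (-3))/(0 - (-3)) × (-0.4 - (-2))/(0 - (-2)) × (-0.4 - (-1))/(0 - (-1)) = 0.416000

P(-0.4) = (-6)×L_0(-0.4) + 1×L_1(-0.4) + (-7)×L_2(-0.4) + 11×L_3(-0.4)
P(-0.4) = -1.944000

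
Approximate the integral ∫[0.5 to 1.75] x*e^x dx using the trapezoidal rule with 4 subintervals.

f(x) = x*e^x
a = 0.5, b = 1.75, n = 4
h = (b - a)/n = 0.312500

Trapezoidal rule: (h/2)[f(x₀) + 2f(x₁) + 2f(x₂) + ... + f(xₙ)]

x_0 = 0.5000, f(x_0) = 0.824361, coefficient = 1
x_1 = 0.8125, f(x_1) = 1.830997, coefficient = 2
x_2 = 1.1250, f(x_2) = 3.465244, coefficient = 2
x_3 = 1.4375, f(x_3) = 6.052101, coefficient = 2
x_4 = 1.7500, f(x_4) = 10.070555, coefficient = 1

I ≈ (0.312500/2) × 33.591599 = 5.248687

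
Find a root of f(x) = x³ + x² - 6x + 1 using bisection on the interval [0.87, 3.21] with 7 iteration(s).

f(x) = x³ + x² - 6x + 1
Initial interval: [0.87, 3.21]

Iteration 1:
  c_1 = (0.870000 + 3.210000)/2 = 2.040000
  f(c_1) = f(2.040000) = 1.411264
  f(a) × f(c) < 0, new interval: [0.870000, 2.040000]
Iteration 2:
  c_2 = (0.870000 + 2.040000)/2 = 1.455000
  f(c_2) = f(1.455000) = -2.532704
  f(a) × f(c) ≥ 0, new interval: [1.455000, 2.040000]
Iteration 3:
  c_3 = (1.455000 + 2.040000)/2 = 1.747500
  f(c_3) = f(1.747500) = -1.094805
  f(a) × f(c) ≥ 0, new interval: [1.747500, 2.040000]
Iteration 4:
  c_4 = (1.747500 + 2.040000)/2 = 1.893750
  f(c_4) = f(1.893750) = 0.015324
  f(a) × f(c) < 0, new interval: [1.747500, 1.893750]
Iteration 5:
  c_5 = (1.747500 + 1.893750)/2 = 1.820625
  f(c_5) = f(1.820625) = -0.574294
  f(a) × f(c) ≥ 0, new interval: [1.820625, 1.893750]
Iteration 6:
  c_6 = (1.820625 + 1.893750)/2 = 1.857188
  f(c_6) = f(1.857188) = -0.288270
  f(a) × f(c) ≥ 0, new interval: [1.857188, 1.893750]
Iteration 7:
  c_7 = (1.857188 + 1.893750)/2 = 1.875469
  f(c_7) = f(1.875469) = -0.138688
  f(a) × f(c) ≥ 0, new interval: [1.875469, 1.893750]

After 7 iteration(s), the approximation is c_7 = 1.875469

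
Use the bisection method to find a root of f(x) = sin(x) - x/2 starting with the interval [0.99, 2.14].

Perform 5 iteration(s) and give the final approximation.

f(x) = sin(x) - x/2
Initial interval: [0.99, 2.14]

Iteration 1:
  c_1 = (0.990000 + 2.140000)/2 = 1.565000
  f(c_1) = f(1.565000) = 0.217483
  f(a) × f(c) ≥ 0, new interval: [1.565000, 2.140000]
Iteration 2:
  c_2 = (1.565000 + 2.140000)/2 = 1.852500
  f(c_2) = f(1.852500) = 0.034333
  f(a) × f(c) ≥ 0, new interval: [1.852500, 2.140000]
Iteration 3:
  c_3 = (1.852500 + 2.140000)/2 = 1.996250
  f(c_3) = f(1.996250) = -0.087273
  f(a) × f(c) < 0, new interval: [1.852500, 1.996250]
Iteration 4:
  c_4 = (1.852500 + 1.996250)/2 = 1.924375
  f(c_4) = f(1.924375) = -0.024048
  f(a) × f(c) < 0, new interval: [1.852500, 1.924375]
Iteration 5:
  c_5 = (1.852500 + 1.924375)/2 = 1.888437
  f(c_5) = f(1.888437) = 0.005756
  f(a) × f(c) ≥ 0, new interval: [1.888437, 1.924375]

After 5 iteration(s), the approximation is c_5 = 1.888437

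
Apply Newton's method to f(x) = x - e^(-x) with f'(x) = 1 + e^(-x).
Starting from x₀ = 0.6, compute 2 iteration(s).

f(x) = x - e^(-x)
f'(x) = 1 + e^(-x)
x₀ = 0.6

Newton-Raphson formula: x_{n+1} = x_n - f(x_n)/f'(x_n)

Iteration 1:
  f(0.600000) = 0.051188
  f'(0.600000) = 1.548812
  x_1 = 0.600000 - 0.051188/1.548812 = 0.566950
Iteration 2:
  f(0.566950) = -0.000303
  f'(0.566950) = 1.567253
  x_2 = 0.566950 - (-0.000303)/1.567253 = 0.567143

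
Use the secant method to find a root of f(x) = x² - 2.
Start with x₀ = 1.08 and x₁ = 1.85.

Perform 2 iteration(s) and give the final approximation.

f(x) = x² - 2
x₀ = 1.08, x₁ = 1.85

Secant formula: x_{n+1} = x_n - f(x_n)(x_n - x_{n-1})/(f(x_n) - f(x_{n-1}))

Iteration 1:
  f(1.080000) = -0.833600
  f(1.850000) = 1.422500
  x_2 = 1.850000 - 1.422500×(1.850000 - 1.080000)/(1.422500 - (-0.833600))
       = 1.364505
Iteration 2:
  f(1.850000) = 1.422500
  f(1.364505) = -0.138126
  x_3 = 1.364505 - (-0.138126)×(1.364505 - 1.850000)/(-0.138126 - 1.422500)
       = 1.407475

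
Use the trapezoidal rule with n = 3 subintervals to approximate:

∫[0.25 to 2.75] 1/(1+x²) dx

f(x) = 1/(1+x²)
a = 0.25, b = 2.75, n = 3
h = (b - a)/n = 0.833333

Trapezoidal rule: (h/2)[f(x₀) + 2f(x₁) + 2f(x₂) + ... + f(xₙ)]

x_0 = 0.2500, f(x_0) = 0.941176, coefficient = 1
x_1 = 1.0833, f(x_1) = 0.460064, coefficient = 2
x_2 = 1.9167, f(x_2) = 0.213967, coefficient = 2
x_3 = 2.7500, f(x_3) = 0.116788, coefficient = 1

I ≈ (0.833333/2) × 2.406027 = 1.002511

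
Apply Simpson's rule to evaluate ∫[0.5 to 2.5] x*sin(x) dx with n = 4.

f(x) = x*sin(x)
a = 0.5, b = 2.5, n = 4
h = (b - a)/n = 0.500000

Simpson's rule: (h/3)[f(x₀) + 4f(x₁) + 2f(x₂) + ... + f(xₙ)]

x_0 = 0.5000, f(x_0) = 0.239713, coefficient = 1
x_1 = 1.0000, f(x_1) = 0.841471, coefficient = 4
x_2 = 1.5000, f(x_2) = 1.496242, coefficient = 2
x_3 = 2.0000, f(x_3) = 1.818595, coefficient = 4
x_4 = 2.5000, f(x_4) = 1.496180, coefficient = 1

I ≈ (0.500000/3) × 15.368641 = 2.561440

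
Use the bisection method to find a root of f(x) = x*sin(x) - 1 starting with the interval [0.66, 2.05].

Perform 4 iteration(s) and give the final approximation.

f(x) = x*sin(x) - 1
Initial interval: [0.66, 2.05]

Iteration 1:
  c_1 = (0.660000 + 2.050000)/2 = 1.355000
  f(c_1) = f(1.355000) = 0.323572
  f(a) × f(c) < 0, new interval: [0.660000, 1.355000]
Iteration 2:
  c_2 = (0.660000 + 1.355000)/2 = 1.007500
  f(c_2) = f(1.007500) = -0.148159
  f(a) × f(c) ≥ 0, new interval: [1.007500, 1.355000]
Iteration 3:
  c_3 = (1.007500 + 1.355000)/2 = 1.181250
  f(c_3) = f(1.181250) = 0.092752
  f(a) × f(c) < 0, new interval: [1.007500, 1.181250]
Iteration 4:
  c_4 = (1.007500 + 1.181250)/2 = 1.094375
  f(c_4) = f(1.094375) = -0.027493
  f(a) × f(c) ≥ 0, new interval: [1.094375, 1.181250]

After 4 iteration(s), the approximation is c_4 = 1.094375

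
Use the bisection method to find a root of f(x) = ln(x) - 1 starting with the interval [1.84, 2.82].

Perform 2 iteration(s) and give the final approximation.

f(x) = ln(x) - 1
Initial interval: [1.84, 2.82]

Iteration 1:
  c_1 = (1.840000 + 2.820000)/2 = 2.330000
  f(c_1) = f(2.330000) = -0.154132
  f(a) × f(c) ≥ 0, new interval: [2.330000, 2.820000]
Iteration 2:
  c_2 = (2.330000 + 2.820000)/2 = 2.575000
  f(c_2) = f(2.575000) = -0.054150
  f(a) × f(c) ≥ 0, new interval: [2.575000, 2.820000]

After 2 iteration(s), the approximation is c_2 = 2.575000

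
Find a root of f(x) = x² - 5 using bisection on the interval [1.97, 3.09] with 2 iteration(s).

f(x) = x² - 5
Initial interval: [1.97, 3.09]

Iteration 1:
  c_1 = (1.970000 + 3.090000)/2 = 2.530000
  f(c_1) = f(2.530000) = 1.400900
  f(a) × f(c) < 0, new interval: [1.970000, 2.530000]
Iteration 2:
  c_2 = (1.970000 + 2.530000)/2 = 2.250000
  f(c_2) = f(2.250000) = 0.062500
  f(a) × f(c) < 0, new interval: [1.970000, 2.250000]

After 2 iteration(s), the approximation is c_2 = 2.250000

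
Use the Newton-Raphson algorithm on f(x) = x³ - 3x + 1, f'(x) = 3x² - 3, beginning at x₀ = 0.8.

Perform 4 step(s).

f(x) = x³ - 3x + 1
f'(x) = 3x² - 3
x₀ = 0.8

Newton-Raphson formula: x_{n+1} = x_n - f(x_n)/f'(x_n)

Iteration 1:
  f(0.800000) = -0.888000
  f'(0.800000) = -1.080000
  x_1 = 0.800000 - (-0.888000)/(-1.080000) = -0.022222
Iteration 2:
  f(-0.022222) = 1.066656
  f'(-0.022222) = -2.998519
  x_2 = -0.022222 - 1.066656/(-2.998519) = 0.333505
Iteration 3:
  f(0.333505) = 0.036578
  f'(0.333505) = -2.666323
  x_3 = 0.333505 - 0.036578/(-2.666323) = 0.347224
Iteration 4:
  f(0.347224) = 0.000191
  f'(0.347224) = -2.638306
  x_4 = 0.347224 - 0.000191/(-2.638306) = 0.347296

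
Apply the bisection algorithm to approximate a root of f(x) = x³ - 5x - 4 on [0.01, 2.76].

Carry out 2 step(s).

f(x) = x³ - 5x - 4
Initial interval: [0.01, 2.76]

Iteration 1:
  c_1 = (0.010000 + 2.760000)/2 = 1.385000
  f(c_1) = f(1.385000) = -8.268258
  f(a) × f(c) ≥ 0, new interval: [1.385000, 2.760000]
Iteration 2:
  c_2 = (1.385000 + 2.760000)/2 = 2.072500
  f(c_2) = f(2.072500) = -5.460581
  f(a) × f(c) ≥ 0, new interval: [2.072500, 2.760000]

After 2 iteration(s), the approximation is c_2 = 2.072500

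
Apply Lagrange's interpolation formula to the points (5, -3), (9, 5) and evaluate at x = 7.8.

Lagrange interpolation formula:
P(x) = Σ yᵢ × Lᵢ(x)
where Lᵢ(x) = Π_{j≠i} (x - xⱼ)/(xᵢ - xⱼ)

L_0(7.8) = (7.8 - 9)/(5 - 9) = 0.300000
L_1(7.8) = (7.8 - 5)/(9 - 5) = 0.700000

P(7.8) = (-3)×L_0(7.8) + 5×L_1(7.8)
P(7.8) = 2.600000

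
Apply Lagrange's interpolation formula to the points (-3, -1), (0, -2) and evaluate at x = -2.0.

Lagrange interpolation formula:
P(x) = Σ yᵢ × Lᵢ(x)
where Lᵢ(x) = Π_{j≠i} (x - xⱼ)/(xᵢ - xⱼ)

L_0(-2.0) = (-2.0 - 0)/(-3 - 0) = 0.666667
L_1(-2.0) = (-2.0 - (-3))/(0 - (-3)) = 0.333333

P(-2.0) = (-1)×L_0(-2.0) + (-2)×L_1(-2.0)
P(-2.0) = -1.333333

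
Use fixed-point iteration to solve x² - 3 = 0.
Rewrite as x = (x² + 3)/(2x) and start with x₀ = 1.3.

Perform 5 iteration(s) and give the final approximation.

Equation: x² - 3 = 0
Fixed-point form: x = (x² + 3)/(2x)
x₀ = 1.3

x_1 = g(1.300000) = 1.803846
x_2 = g(1.803846) = 1.733480
x_3 = g(1.733480) = 1.732051
x_4 = g(1.732051) = 1.732051
x_5 = g(1.732051) = 1.732051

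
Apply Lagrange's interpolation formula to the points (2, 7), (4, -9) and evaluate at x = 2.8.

Lagrange interpolation formula:
P(x) = Σ yᵢ × Lᵢ(x)
where Lᵢ(x) = Π_{j≠i} (x - xⱼ)/(xᵢ - xⱼ)

L_0(2.8) = (2.8 - 4)/(2 - 4) = 0.600000
L_1(2.8) = (2.8 - 2)/(4 - 2) = 0.400000

P(2.8) = 7×L_0(2.8) + (-9)×L_1(2.8)
P(2.8) = 0.600000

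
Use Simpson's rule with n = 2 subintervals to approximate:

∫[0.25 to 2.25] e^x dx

f(x) = e^x
a = 0.25, b = 2.25, n = 2
h = (b - a)/n = 1.000000

Simpson's rule: (h/3)[f(x₀) + 4f(x₁) + 2f(x₂) + ... + f(xₙ)]

x_0 = 0.2500, f(x_0) = 1.284025, coefficient = 1
x_1 = 1.2500, f(x_1) = 3.490343, coefficient = 4
x_2 = 2.2500, f(x_2) = 9.487736, coefficient = 1

I ≈ (1.000000/3) × 24.733133 = 8.244378
Exact value: 8.203710
Error: 0.040667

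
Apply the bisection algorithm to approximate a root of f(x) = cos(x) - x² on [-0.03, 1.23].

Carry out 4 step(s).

f(x) = cos(x) - x²
Initial interval: [-0.03, 1.23]

Iteration 1:
  c_1 = (-0.030000 + 1.230000)/2 = 0.600000
  f(c_1) = f(0.600000) = 0.465336
  f(a) × f(c) ≥ 0, new interval: [0.600000, 1.230000]
Iteration 2:
  c_2 = (0.600000 + 1.230000)/2 = 0.915000
  f(c_2) = f(0.915000) = -0.227434
  f(a) × f(c) < 0, new interval: [0.600000, 0.915000]
Iteration 3:
  c_3 = (0.600000 + 0.915000)/2 = 0.757500
  f(c_3) = f(0.757500) = 0.152750
  f(a) × f(c) ≥ 0, new interval: [0.757500, 0.915000]
Iteration 4:
  c_4 = (0.757500 + 0.915000)/2 = 0.836250
  f(c_4) = f(0.836250) = -0.029064
  f(a) × f(c) < 0, new interval: [0.757500, 0.836250]

After 4 iteration(s), the approximation is c_4 = 0.836250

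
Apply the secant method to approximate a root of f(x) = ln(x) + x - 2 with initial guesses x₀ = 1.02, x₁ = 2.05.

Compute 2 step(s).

f(x) = ln(x) + x - 2
x₀ = 1.02, x₁ = 2.05

Secant formula: x_{n+1} = x_n - f(x_n)(x_n - x_{n-1})/(f(x_n) - f(x_{n-1}))

Iteration 1:
  f(1.020000) = -0.960197
  f(2.050000) = 0.767840
  x_2 = 2.050000 - 0.767840×(2.050000 - 1.020000)/(0.767840 - (-0.960197))
       = 1.592328
Iteration 2:
  f(2.050000) = 0.767840
  f(1.592328) = 0.057524
  x_3 = 1.592328 - 0.057524×(1.592328 - 2.050000)/(0.057524 - 0.767840)
       = 1.555263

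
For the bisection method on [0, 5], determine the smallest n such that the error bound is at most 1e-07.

We need (b-a)/2^n ≤ 1e-07
(5 - 0)/2^n ≤ 1e-07
5/2^n ≤ 1e-07
2^n ≥ 50000000
n ≥ log₂(50000000) = 25.58
n ≥ 26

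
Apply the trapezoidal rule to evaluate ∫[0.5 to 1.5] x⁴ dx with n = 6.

f(x) = x⁴
a = 0.5, b = 1.5, n = 6
h = (b - a)/n = 0.166667

Trapezoidal rule: (h/2)[f(x₀) + 2f(x₁) + 2f(x₂) + ... + f(xₙ)]

x_0 = 0.5000, f(x_0) = 0.062500, coefficient = 1
x_1 = 0.6667, f(x_1) = 0.197531, coefficient = 2
x_2 = 0.8333, f(x_2) = 0.482253, coefficient = 2
x_3 = 1.0000, f(x_3) = 1.000000, coefficient = 2
x_4 = 1.1667, f(x_4) = 1.852623, coefficient = 2
x_5 = 1.3333, f(x_5) = 3.160494, coefficient = 2
x_6 = 1.5000, f(x_6) = 5.062500, coefficient = 1

I ≈ (0.166667/2) × 18.510802 = 1.542567
Exact value: 1.512500
Error: 0.030067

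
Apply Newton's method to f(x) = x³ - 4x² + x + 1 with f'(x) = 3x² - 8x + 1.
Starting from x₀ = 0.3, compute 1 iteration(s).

f(x) = x³ - 4x² + x + 1
f'(x) = 3x² - 8x + 1
x₀ = 0.3

Newton-Raphson formula: x_{n+1} = x_n - f(x_n)/f'(x_n)

Iteration 1:
  f(0.300000) = 0.967000
  f'(0.300000) = -1.130000
  x_1 = 0.300000 - 0.967000/(-1.130000) = 1.155752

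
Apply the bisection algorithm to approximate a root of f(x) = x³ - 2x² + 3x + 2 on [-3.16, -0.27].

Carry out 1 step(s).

f(x) = x³ - 2x² + 3x + 2
Initial interval: [-3.16, -0.27]

Iteration 1:
  c_1 = (-3.160000 + (-0.270000))/2 = -1.715000
  f(c_1) = f(-1.715000) = -14.071651
  f(a) × f(c) ≥ 0, new interval: [-1.715000, -0.270000]

After 1 iteration(s), the approximation is c_1 = -1.715000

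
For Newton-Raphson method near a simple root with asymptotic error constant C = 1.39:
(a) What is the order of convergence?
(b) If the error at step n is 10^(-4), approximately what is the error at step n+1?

(a) Newton-Raphson has quadratic (order 2) convergence near simple roots.
    This means |e_{n+1}| ≈ C|e_n|².

(b) With |e_n| = 10^(-4) and C = 1.39:
    |e_{n+1}| ≈ 1.39 × (10^(-4))² = 1.39 × 10^(-8)

(a) 2 (quadratic); (b) |e_{n+1}| ≈ 1.390e-08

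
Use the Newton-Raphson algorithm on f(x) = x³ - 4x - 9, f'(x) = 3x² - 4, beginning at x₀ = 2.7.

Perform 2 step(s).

f(x) = x³ - 4x - 9
f'(x) = 3x² - 4
x₀ = 2.7

Newton-Raphson formula: x_{n+1} = x_n - f(x_n)/f'(x_n)

Iteration 1:
  f(2.700000) = -0.117000
  f'(2.700000) = 17.870000
  x_1 = 2.700000 - (-0.117000)/17.870000 = 2.706547
Iteration 2:
  f(2.706547) = 0.000348
  f'(2.706547) = 17.976195
  x_2 = 2.706547 - 0.000348/17.976195 = 2.706528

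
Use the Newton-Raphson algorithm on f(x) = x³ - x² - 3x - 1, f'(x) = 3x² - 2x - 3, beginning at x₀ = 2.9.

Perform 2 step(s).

f(x) = x³ - x² - 3x - 1
f'(x) = 3x² - 2x - 3
x₀ = 2.9

Newton-Raphson formula: x_{n+1} = x_n - f(x_n)/f'(x_n)

Iteration 1:
  f(2.900000) = 6.279000
  f'(2.900000) = 16.430000
  x_1 = 2.900000 - 6.279000/16.430000 = 2.517833
Iteration 2:
  f(2.517833) = 1.068780
  f'(2.517833) = 10.982786
  x_2 = 2.517833 - 1.068780/10.982786 = 2.420519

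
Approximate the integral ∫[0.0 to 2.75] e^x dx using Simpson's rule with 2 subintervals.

f(x) = e^x
a = 0.0, b = 2.75, n = 2
h = (b - a)/n = 1.375000

Simpson's rule: (h/3)[f(x₀) + 4f(x₁) + 2f(x₂) + ... + f(xₙ)]

x_0 = 0.0000, f(x_0) = 1.000000, coefficient = 1
x_1 = 1.3750, f(x_1) = 3.955077, coefficient = 4
x_2 = 2.7500, f(x_2) = 15.642632, coefficient = 1

I ≈ (1.375000/3) × 32.462939 = 14.878847
Exact value: 14.642632
Error: 0.236215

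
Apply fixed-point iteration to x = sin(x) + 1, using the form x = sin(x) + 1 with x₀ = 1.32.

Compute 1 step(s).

Equation: x = sin(x) + 1
Fixed-point form: x = sin(x) + 1
x₀ = 1.32

x_1 = g(1.320000) = 1.968715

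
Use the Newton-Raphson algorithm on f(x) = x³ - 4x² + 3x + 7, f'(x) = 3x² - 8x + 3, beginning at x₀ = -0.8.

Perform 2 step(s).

f(x) = x³ - 4x² + 3x + 7
f'(x) = 3x² - 8x + 3
x₀ = -0.8

Newton-Raphson formula: x_{n+1} = x_n - f(x_n)/f'(x_n)

Iteration 1:
  f(-0.800000) = 1.528000
  f'(-0.800000) = 11.320000
  x_1 = -0.800000 - 1.528000/11.320000 = -0.934982
Iteration 2:
  f(-0.934982) = -0.119069
  f'(-0.934982) = 13.102435
  x_2 = -0.934982 - (-0.119069)/13.102435 = -0.925895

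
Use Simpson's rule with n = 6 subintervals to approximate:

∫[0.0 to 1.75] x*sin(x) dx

f(x) = x*sin(x)
a = 0.0, b = 1.75, n = 6
h = (b - a)/n = 0.291667

Simpson's rule: (h/3)[f(x₀) + 4f(x₁) + 2f(x₂) + ... + f(xₙ)]

x_0 = 0.0000, f(x_0) = 0.000000, coefficient = 1
x_1 = 0.2917, f(x_1) = 0.083868, coefficient = 4
x_2 = 0.5833, f(x_2) = 0.321305, coefficient = 2
x_3 = 0.8750, f(x_3) = 0.671601, coefficient = 4
x_4 = 1.1667, f(x_4) = 1.072686, coefficient = 2
x_5 = 1.4583, f(x_5) = 1.449121, coefficient = 4
x_6 = 1.7500, f(x_6) = 1.721975, coefficient = 1

I ≈ (0.291667/3) × 13.328316 = 1.295809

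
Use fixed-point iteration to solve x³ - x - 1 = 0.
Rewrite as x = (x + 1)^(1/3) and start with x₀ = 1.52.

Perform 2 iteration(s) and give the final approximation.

Equation: x³ - x - 1 = 0
Fixed-point form: x = (x + 1)^(1/3)
x₀ = 1.52

x_1 = g(1.520000) = 1.360818
x_2 = g(1.360818) = 1.331540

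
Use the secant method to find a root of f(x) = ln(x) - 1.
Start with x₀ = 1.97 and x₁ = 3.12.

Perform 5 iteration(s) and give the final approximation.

f(x) = ln(x) - 1
x₀ = 1.97, x₁ = 3.12

Secant formula: x_{n+1} = x_n - f(x_n)(x_n - x_{n-1})/(f(x_n) - f(x_{n-1}))

Iteration 1:
  f(1.970000) = -0.321966
  f(3.120000) = 0.137833
  x_2 = 3.120000 - 0.137833×(3.120000 - 1.970000)/(0.137833 - (-0.321966))
       = 2.775267
Iteration 2:
  f(3.120000) = 0.137833
  f(2.775267) = 0.020747
  x_3 = 2.775267 - 0.020747×(2.775267 - 3.120000)/(0.020747 - 0.137833)
       = 2.714182
Iteration 3:
  f(2.775267) = 0.020747
  f(2.714182) = -0.001509
  x_4 = 2.714182 - (-0.001509)×(2.714182 - 2.775267)/(-0.001509 - 0.020747)
       = 2.718325
Iteration 4:
  f(2.714182) = -0.001509
  f(2.718325) = 0.000016
  x_5 = 2.718325 - 0.000016×(2.718325 - 2.714182)/(0.000016 - (-0.001509))
       = 2.718282
Iteration 5:
  f(2.718325) = 0.000016
  f(2.718282) = 0.000000
  x_6 = 2.718282 - 0.000000×(2.718282 - 2.718325)/(0.000000 - 0.000016)
       = 2.718282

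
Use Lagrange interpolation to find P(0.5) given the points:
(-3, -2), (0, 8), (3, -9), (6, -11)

Lagrange interpolation formula:
P(x) = Σ yᵢ × Lᵢ(x)
where Lᵢ(x) = Π_{j≠i} (x - xⱼ)/(xᵢ - xⱼ)

L_0(0.5) = (0.5 - 0)/(-3 - 0) × (0.5 - 3)/(-3 - 3) × (0.5 - 6)/(-3 - 6) = -0.042438
L_1(0.5) = (0.5 - (-3))/(0 - (-3)) × (0.5 - 3)/(0 - 3) × (0.5 - 6)/(0 - 6) = 0.891204
L_2(0.5) = (0.5 - (-3))/(3 - (-3)) × (0.5 - 0)/(3 - 0) × (0.5 - 6)/(3 - 6) = 0.178241
L_3(0.5) = (0.5 - (-3))/(6 - (-3)) × (0.5 - 0)/(6 - 0) × (0.5 - 3)/(6 - 3) = -0.027006

P(0.5) = (-2)×L_0(0.5) + 8×L_1(0.5) + (-9)×L_2(0.5) + (-11)×L_3(0.5)
P(0.5) = 5.907407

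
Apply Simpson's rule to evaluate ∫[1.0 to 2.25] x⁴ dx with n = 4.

f(x) = x⁴
a = 1.0, b = 2.25, n = 4
h = (b - a)/n = 0.312500

Simpson's rule: (h/3)[f(x₀) + 4f(x₁) + 2f(x₂) + ... + f(xₙ)]

x_0 = 1.0000, f(x_0) = 1.000000, coefficient = 1
x_1 = 1.3125, f(x_1) = 2.967545, coefficient = 4
x_2 = 1.6250, f(x_2) = 6.972900, coefficient = 2
x_3 = 1.9375, f(x_3) = 14.091812, coefficient = 4
x_4 = 2.2500, f(x_4) = 25.628906, coefficient = 1

I ≈ (0.312500/3) × 108.812134 = 11.334597
Exact value: 11.333008
Error: 0.001589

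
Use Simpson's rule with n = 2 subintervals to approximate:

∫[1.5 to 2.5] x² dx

f(x) = x²
a = 1.5, b = 2.5, n = 2
h = (b - a)/n = 0.500000

Simpson's rule: (h/3)[f(x₀) + 4f(x₁) + 2f(x₂) + ... + f(xₙ)]

x_0 = 1.5000, f(x_0) = 2.250000, coefficient = 1
x_1 = 2.0000, f(x_1) = 4.000000, coefficient = 4
x_2 = 2.5000, f(x_2) = 6.250000, coefficient = 1

I ≈ (0.500000/3) × 24.500000 = 4.083333
Exact value: 4.083333
Error: 0.000000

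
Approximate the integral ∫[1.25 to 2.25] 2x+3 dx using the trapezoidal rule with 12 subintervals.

f(x) = 2x+3
a = 1.25, b = 2.25, n = 12
h = (b - a)/n = 0.083333

Trapezoidal rule: (h/2)[f(x₀) + 2f(x₁) + 2f(x₂) + ... + f(xₙ)]

x_0 = 1.2500, f(x_0) = 5.500000, coefficient = 1
x_1 = 1.3333, f(x_1) = 5.666667, coefficient = 2
x_2 = 1.4167, f(x_2) = 5.833333, coefficient = 2
x_3 = 1.5000, f(x_3) = 6.000000, coefficient = 2
x_4 = 1.5833, f(x_4) = 6.166667, coefficient = 2
x_5 = 1.6667, f(x_5) = 6.333333, coefficient = 2
x_6 = 1.7500, f(x_6) = 6.500000, coefficient = 2
x_7 = 1.8333, f(x_7) = 6.666667, coefficient = 2
x_8 = 1.9167, f(x_8) = 6.833333, coefficient = 2
x_9 = 2.0000, f(x_9) = 7.000000, coefficient = 2
x_10 = 2.0833, f(x_10) = 7.166667, coefficient = 2
x_11 = 2.1667, f(x_11) = 7.333333, coefficient = 2
x_12 = 2.2500, f(x_12) = 7.500000, coefficient = 1

I ≈ (0.083333/2) × 156.000000 = 6.500000
Exact value: 6.500000
Error: 0.000000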